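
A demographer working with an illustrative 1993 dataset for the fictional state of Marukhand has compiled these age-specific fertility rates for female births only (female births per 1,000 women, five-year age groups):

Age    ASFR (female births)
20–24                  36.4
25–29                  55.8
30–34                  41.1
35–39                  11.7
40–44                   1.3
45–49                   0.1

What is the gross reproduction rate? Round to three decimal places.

0.732

Sum of female ASFRs = 36.4 + 55.8 + 41.1 + 11.7 + 1.3 + 0.1 = 146.4
GRR = 5 × 146.4 / 1000 = 0.732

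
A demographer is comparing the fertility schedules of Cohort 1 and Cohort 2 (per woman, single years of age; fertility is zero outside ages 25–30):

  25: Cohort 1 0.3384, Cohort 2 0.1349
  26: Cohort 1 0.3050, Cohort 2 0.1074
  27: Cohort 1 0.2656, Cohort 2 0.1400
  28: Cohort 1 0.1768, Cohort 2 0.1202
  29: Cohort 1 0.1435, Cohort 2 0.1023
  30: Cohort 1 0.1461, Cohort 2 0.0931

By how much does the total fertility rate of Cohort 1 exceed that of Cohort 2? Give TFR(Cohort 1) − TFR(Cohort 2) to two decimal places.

0.68

Cohort 1:
  Sum of ASFRs = 0.3384 + 0.3050 + 0.2656 + 0.1768 + 0.1435 + 0.1461 = 1.3754
  TFR = 1.3754
Cohort 2:
  Sum of ASFRs = 0.1349 + 0.1074 + 0.1400 + 0.1202 + 0.1023 + 0.0931 = 0.6979
  TFR = 0.6979
Difference = 1.3754 − 0.6979 = 0.6775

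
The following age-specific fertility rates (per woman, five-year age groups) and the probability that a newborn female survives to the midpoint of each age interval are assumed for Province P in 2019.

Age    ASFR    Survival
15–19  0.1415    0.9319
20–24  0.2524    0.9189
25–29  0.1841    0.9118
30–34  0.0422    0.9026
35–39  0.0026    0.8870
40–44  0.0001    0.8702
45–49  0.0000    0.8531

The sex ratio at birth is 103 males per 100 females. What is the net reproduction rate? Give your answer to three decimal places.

Proportion female at birth = 100 / (100 + 103) = 0.49261.
Per-age-group product (5 × ASFR × survival probability):
  15–19: 5 × 0.1415 × 0.9319 = 0.65932
  20–24: 5 × 0.2524 × 0.9189 = 1.15965
  25–29: 5 × 0.1841 × 0.9118 = 0.83931
  30–34: 5 × 0.0422 × 0.9026 = 0.19045
  35–39: 5 × 0.0026 × 0.8870 = 0.01153
  40–44: 5 × 0.0001 × 0.8702 = 0.00044
  45–49: 5 × 0.0000 × 0.8531 = 0.00000
Sum = 2.86070
NRR = 0.49261 × 2.86070 = 1.40921
NRR > 1, so each generation more than replaces itself.

1.409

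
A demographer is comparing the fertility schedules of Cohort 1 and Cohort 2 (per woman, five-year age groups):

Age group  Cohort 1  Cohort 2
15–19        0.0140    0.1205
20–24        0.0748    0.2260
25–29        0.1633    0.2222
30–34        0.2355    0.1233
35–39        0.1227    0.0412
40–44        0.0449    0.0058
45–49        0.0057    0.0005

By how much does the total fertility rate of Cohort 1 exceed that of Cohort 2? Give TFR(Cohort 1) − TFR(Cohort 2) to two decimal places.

-0.39

Cohort 1:
  Sum of ASFRs = 0.0140 + 0.0748 + 0.1633 + 0.2355 + 0.1227 + 0.0449 + 0.0057 = 0.6609
  TFR = 5 × 0.6609 = 3.3045
Cohort 2:
  Sum of ASFRs = 0.1205 + 0.2260 + 0.2222 + 0.1233 + 0.0412 + 0.0058 + 0.0005 = 0.7395
  TFR = 5 × 0.7395 = 3.6975
Difference = 3.3045 − 3.6975 = -0.393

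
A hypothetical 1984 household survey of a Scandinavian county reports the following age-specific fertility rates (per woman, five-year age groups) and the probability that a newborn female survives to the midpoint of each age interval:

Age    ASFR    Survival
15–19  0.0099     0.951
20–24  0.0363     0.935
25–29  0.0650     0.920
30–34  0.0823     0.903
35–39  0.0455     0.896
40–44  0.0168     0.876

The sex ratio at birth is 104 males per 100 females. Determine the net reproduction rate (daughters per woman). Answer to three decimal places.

0.571

Proportion female at birth = 100 / (100 + 104) = 0.49020.
Survival-weighted fertility by age (5·fₓ·Sₓ):
  15–19: 5 × 0.0099 × 0.951 = 0.04707
  20–24: 5 × 0.0363 × 0.935 = 0.16970
  25–29: 5 × 0.0650 × 0.920 = 0.29900
  30–34: 5 × 0.0823 × 0.903 = 0.37158
  35–39: 5 × 0.0455 × 0.896 = 0.20384
  40–44: 5 × 0.0168 × 0.876 = 0.07358
Sum = 1.16477
NRR = 0.49020 × 1.16477 = 0.57097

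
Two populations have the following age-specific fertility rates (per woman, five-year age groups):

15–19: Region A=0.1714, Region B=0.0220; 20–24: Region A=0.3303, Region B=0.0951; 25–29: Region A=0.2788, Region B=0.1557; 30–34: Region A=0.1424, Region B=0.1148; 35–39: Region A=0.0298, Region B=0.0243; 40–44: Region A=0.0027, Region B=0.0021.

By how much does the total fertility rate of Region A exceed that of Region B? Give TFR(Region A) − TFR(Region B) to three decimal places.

2.707

Region A:
  Sum of ASFRs = 0.1714 + 0.3303 + 0.2788 + 0.1424 + 0.0298 + 0.0027 = 0.9554
  TFR = 5 × 0.9554 = 4.777
Region B:
  Sum of ASFRs = 0.0220 + 0.0951 + 0.1557 + 0.1148 + 0.0243 + 0.0021 = 0.4140
  TFR = 5 × 0.4140 = 2.07
Difference = 4.777 − 2.07 = 2.707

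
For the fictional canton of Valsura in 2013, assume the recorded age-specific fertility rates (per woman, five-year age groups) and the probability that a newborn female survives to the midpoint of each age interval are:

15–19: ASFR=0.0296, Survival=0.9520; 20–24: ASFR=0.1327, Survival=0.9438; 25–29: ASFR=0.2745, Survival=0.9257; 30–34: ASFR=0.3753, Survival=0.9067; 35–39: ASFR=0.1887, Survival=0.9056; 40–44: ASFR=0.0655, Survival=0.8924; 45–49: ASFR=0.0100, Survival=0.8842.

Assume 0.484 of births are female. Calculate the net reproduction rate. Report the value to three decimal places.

2.386

Proportion female at birth = 0.484.
Each age group contributes 5 × ASFR × survival:
  15–19: 5 × 0.0296 × 0.9520 = 0.14090
  20–24: 5 × 0.1327 × 0.9438 = 0.62621
  25–29: 5 × 0.2745 × 0.9257 = 1.27052
  30–34: 5 × 0.3753 × 0.9067 = 1.70142
  35–39: 5 × 0.1887 × 0.9056 = 0.85443
  40–44: 5 × 0.0655 × 0.8924 = 0.29226
  45–49: 5 × 0.0100 × 0.8842 = 0.04421
Sum = 4.92995
NRR = 0.484 × 4.92995 = 2.38610
NRR > 1, so each generation more than replaces itself.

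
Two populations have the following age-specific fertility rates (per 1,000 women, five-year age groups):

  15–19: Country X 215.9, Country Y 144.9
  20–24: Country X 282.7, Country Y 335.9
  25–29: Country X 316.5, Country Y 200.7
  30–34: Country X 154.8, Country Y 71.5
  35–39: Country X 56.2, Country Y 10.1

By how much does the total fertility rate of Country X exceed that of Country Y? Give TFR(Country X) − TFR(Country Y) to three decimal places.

Country X:
  Sum of ASFRs = 215.9 + 282.7 + 316.5 + 154.8 + 56.2 = 1026.1
  TFR = 5 × 1026.1 / 1000 = 5.1305
Country Y:
  Sum of ASFRs = 144.9 + 335.9 + 200.7 + 71.5 + 10.1 = 763.1
  TFR = 5 × 763.1 / 1000 = 3.8155
Difference = 5.1305 − 3.8155 = 1.315

1.315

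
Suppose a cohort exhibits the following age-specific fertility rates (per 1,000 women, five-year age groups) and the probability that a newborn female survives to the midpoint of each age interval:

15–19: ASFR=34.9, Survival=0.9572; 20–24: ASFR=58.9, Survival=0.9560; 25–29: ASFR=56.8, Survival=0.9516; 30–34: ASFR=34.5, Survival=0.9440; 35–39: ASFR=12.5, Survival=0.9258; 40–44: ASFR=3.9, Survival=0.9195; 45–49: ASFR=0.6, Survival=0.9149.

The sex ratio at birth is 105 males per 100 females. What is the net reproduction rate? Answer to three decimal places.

0.468

Proportion female at birth = 100 / (100 + 105) = 0.48780.
Survival-weighted fertility by age (5·fₓ·Sₓ):
  15–19: 5 × 34.9/1000 × 0.9572 = 0.16703
  20–24: 5 × 58.9/1000 × 0.9560 = 0.28154
  25–29: 5 × 56.8/1000 × 0.9516 = 0.27025
  30–34: 5 × 34.5/1000 × 0.9440 = 0.16284
  35–39: 5 × 12.5/1000 × 0.9258 = 0.05786
  40–44: 5 × 3.9/1000 × 0.9195 = 0.01793
  45–49: 5 × 0.6/1000 × 0.9149 = 0.00274
Sum = 0.96019
NRR = 0.48780 × 0.96019 = 0.46838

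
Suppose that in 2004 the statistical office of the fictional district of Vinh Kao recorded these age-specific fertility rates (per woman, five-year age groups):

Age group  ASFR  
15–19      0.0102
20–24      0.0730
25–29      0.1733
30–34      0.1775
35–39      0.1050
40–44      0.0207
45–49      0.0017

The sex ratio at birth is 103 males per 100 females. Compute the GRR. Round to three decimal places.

1.383

Proportion female at birth = 100 / (100 + 103) = 0.49261.
Sum of ASFRs = 0.0102 + 0.0730 + 0.1733 + 0.1775 + 0.1050 + 0.0207 + 0.0017 = 0.5614
TFR = 5 × 0.5614 = 2.807
GRR = 0.49261 × 2.807 = 1.38276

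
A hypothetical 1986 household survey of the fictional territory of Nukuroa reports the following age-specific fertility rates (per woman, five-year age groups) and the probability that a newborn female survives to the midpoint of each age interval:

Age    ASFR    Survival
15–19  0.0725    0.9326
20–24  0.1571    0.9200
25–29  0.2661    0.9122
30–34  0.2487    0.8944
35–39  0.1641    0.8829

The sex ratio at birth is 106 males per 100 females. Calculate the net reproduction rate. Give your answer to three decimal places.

1.996

Proportion female at birth = 100 / (100 + 106) = 0.48544.
Weighting each age-specific rate by interval width and survival:
  15–19: 5 × 0.0725 × 0.9326 = 0.33807
  20–24: 5 × 0.1571 × 0.9200 = 0.72266
  25–29: 5 × 0.2661 × 0.9122 = 1.21368
  30–34: 5 × 0.2487 × 0.8944 = 1.11219
  35–39: 5 × 0.1641 × 0.8829 = 0.72442
Sum = 4.11102
NRR = 0.48544 × 4.11102 = 1.99565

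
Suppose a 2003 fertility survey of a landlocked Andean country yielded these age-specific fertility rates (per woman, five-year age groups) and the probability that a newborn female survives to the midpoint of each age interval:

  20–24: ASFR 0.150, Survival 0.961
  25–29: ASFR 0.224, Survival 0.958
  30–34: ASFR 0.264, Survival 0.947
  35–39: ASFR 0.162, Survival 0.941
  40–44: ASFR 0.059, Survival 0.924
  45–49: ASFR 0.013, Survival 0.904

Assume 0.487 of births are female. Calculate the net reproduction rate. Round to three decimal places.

2.015

Proportion female at birth = 0.487.
Survival-weighted fertility by age (5·fₓ·Sₓ):
  20–24: 5 × 0.150 × 0.961 = 0.72075
  25–29: 5 × 0.224 × 0.958 = 1.07296
  30–34: 5 × 0.264 × 0.947 = 1.25004
  35–39: 5 × 0.162 × 0.941 = 0.76221
  40–44: 5 × 0.059 × 0.924 = 0.27258
  45–49: 5 × 0.013 × 0.904 = 0.05876
Sum = 4.13730
NRR = 0.487 × 4.13730 = 2.01487
NRR > 1, so each generation more than replaces itself.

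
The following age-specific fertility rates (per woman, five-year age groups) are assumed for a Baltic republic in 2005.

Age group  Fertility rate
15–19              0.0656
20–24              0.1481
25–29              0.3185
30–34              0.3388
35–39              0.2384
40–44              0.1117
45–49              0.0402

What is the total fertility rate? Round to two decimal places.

Sum of ASFRs = 0.0656 + 0.1481 + 0.3185 + 0.3388 + 0.2384 + 0.1117 + 0.0402 = 1.2613
TFR = 5 × 1.2613 = 6.3065

6.31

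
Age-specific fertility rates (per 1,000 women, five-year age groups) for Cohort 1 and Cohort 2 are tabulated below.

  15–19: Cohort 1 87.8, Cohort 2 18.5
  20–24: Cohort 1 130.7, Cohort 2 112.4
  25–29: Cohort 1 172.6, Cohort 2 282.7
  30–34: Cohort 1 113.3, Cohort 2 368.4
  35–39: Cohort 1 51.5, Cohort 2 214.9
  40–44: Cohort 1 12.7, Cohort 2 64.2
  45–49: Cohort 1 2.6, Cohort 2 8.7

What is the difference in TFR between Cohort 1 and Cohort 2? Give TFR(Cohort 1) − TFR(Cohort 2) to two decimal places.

-2.49

Cohort 1:
  Sum of ASFRs = 87.8 + 130.7 + 172.6 + 113.3 + 51.5 + 12.7 + 2.6 = 571.2
  TFR = 5 × 571.2 / 1000 = 2.856
Cohort 2:
  Sum of ASFRs = 18.5 + 112.4 + 282.7 + 368.4 + 214.9 + 64.2 + 8.7 = 1069.8
  TFR = 5 × 1069.8 / 1000 = 5.349
Difference = 2.856 − 5.349 = -2.493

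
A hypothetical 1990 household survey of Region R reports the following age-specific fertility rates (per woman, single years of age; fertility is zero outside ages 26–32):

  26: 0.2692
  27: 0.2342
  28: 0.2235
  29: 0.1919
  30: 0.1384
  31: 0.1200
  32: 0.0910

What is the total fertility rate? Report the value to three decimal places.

1.268

Sum of ASFRs = 0.2692 + 0.2342 + 0.2235 + 0.1919 + 0.1384 + 0.1200 + 0.0910 = 1.2682
TFR = 1.2682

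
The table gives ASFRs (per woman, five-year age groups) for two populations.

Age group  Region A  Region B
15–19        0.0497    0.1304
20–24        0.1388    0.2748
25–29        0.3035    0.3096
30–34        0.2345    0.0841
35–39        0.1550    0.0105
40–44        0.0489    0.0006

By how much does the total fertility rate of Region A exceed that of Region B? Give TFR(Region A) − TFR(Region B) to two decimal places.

Region A:
  Sum of ASFRs = 0.0497 + 0.1388 + 0.3035 + 0.2345 + 0.1550 + 0.0489 = 0.9304
  TFR = 5 × 0.9304 = 4.652
Region B:
  Sum of ASFRs = 0.1304 + 0.2748 + 0.3096 + 0.0841 + 0.0105 + 0.0006 = 0.8100
  TFR = 5 × 0.8100 = 4.05
Difference = 4.652 − 4.05 = 0.602

0.60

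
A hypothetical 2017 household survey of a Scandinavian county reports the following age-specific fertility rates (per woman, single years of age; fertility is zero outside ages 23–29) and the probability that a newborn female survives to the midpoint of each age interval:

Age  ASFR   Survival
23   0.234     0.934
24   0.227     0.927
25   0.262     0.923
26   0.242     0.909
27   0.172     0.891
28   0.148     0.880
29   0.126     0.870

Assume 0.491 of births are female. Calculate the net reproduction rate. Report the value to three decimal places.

0.630

Proportion female at birth = 0.491.
Each age group contributes 1 × ASFR × survival:
  23: 1 × 0.234 × 0.934 = 0.21856
  24: 1 × 0.227 × 0.927 = 0.21043
  25: 1 × 0.262 × 0.923 = 0.24183
  26: 1 × 0.242 × 0.909 = 0.21998
  27: 1 × 0.172 × 0.891 = 0.15325
  28: 1 × 0.148 × 0.880 = 0.13024
  29: 1 × 0.126 × 0.870 = 0.10962
Sum = 1.28391
NRR = 0.491 × 1.28391 = 0.63040
An NRR under 1 implies long-run decline under these rates.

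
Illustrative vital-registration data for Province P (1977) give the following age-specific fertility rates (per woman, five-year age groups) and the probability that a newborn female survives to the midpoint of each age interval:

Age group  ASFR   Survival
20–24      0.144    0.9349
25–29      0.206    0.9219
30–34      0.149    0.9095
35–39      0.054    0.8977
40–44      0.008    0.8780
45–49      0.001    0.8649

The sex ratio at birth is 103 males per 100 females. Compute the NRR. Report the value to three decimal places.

Proportion female at birth = 100 / (100 + 103) = 0.49261.
Each age group contributes 5 × ASFR × survival:
  20–24: 5 × 0.144 × 0.9349 = 0.67313
  25–29: 5 × 0.206 × 0.9219 = 0.94956
  30–34: 5 × 0.149 × 0.9095 = 0.67758
  35–39: 5 × 0.054 × 0.8977 = 0.24238
  40–44: 5 × 0.008 × 0.8780 = 0.03512
  45–49: 5 × 0.001 × 0.8649 = 0.00432
Sum = 2.58209
NRR = 0.49261 × 2.58209 = 1.27196

1.272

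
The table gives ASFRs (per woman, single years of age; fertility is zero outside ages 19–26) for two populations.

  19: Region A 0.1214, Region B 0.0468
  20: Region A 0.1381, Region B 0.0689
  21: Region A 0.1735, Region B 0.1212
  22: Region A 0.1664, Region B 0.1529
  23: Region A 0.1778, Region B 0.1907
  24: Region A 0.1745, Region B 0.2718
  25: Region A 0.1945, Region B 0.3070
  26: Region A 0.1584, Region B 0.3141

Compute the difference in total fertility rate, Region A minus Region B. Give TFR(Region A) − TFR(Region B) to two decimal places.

-0.17

Region A:
  Sum of ASFRs = 0.1214 + 0.1381 + 0.1735 + 0.1664 + 0.1778 + 0.1745 + 0.1945 + 0.1584 = 1.3046
  TFR = 1.3046
Region B:
  Sum of ASFRs = 0.0468 + 0.0689 + 0.1212 + 0.1529 + 0.1907 + 0.2718 + 0.3070 + 0.3141 = 1.4734
  TFR = 1.4734
Difference = 1.3046 − 1.4734 = -0.1688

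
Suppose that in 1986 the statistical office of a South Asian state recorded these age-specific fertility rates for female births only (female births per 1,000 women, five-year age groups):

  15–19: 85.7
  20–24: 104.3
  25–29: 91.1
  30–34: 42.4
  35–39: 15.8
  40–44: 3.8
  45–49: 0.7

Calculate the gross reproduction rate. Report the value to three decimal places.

1.719

Sum of female ASFRs = 85.7 + 104.3 + 91.1 + 42.4 + 15.8 + 3.8 + 0.7 = 343.8
GRR = 5 × 343.8 / 1000 = 1.719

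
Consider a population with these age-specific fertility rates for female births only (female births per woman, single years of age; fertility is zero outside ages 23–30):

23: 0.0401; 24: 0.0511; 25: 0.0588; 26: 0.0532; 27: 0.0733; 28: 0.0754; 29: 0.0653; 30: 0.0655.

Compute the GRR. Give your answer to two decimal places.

Sum of female ASFRs = 0.0401 + 0.0511 + 0.0588 + 0.0532 + 0.0733 + 0.0754 + 0.0653 + 0.0655 = 0.4827
GRR = 0.4827

0.48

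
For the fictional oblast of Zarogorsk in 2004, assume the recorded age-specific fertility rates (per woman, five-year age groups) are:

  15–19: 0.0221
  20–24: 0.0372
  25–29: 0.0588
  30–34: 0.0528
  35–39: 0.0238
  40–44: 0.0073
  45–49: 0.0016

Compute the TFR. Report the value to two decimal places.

1.02

Sum of ASFRs = 0.0221 + 0.0372 + 0.0588 + 0.0528 + 0.0238 + 0.0073 + 0.0016 = 0.2036
TFR = 5 × 0.2036 = 1.018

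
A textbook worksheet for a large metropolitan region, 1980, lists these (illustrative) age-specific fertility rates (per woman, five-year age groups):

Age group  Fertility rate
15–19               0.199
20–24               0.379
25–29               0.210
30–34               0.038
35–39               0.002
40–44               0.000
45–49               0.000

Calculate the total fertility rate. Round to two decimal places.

4.14

Sum of ASFRs = 0.199 + 0.379 + 0.210 + 0.038 + 0.002 + 0.000 + 0.000 = 0.828
TFR = 5 × 0.828 = 4.14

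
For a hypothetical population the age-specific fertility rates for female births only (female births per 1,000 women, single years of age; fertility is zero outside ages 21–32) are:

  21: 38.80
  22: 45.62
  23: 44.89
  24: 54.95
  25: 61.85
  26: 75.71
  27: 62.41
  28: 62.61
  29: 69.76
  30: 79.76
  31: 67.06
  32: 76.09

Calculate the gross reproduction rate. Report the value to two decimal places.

Sum of female ASFRs = 38.80 + 45.62 + 44.89 + 54.95 + 61.85 + 75.71 + 62.41 + 62.61 + 69.76 + 79.76 + 67.06 + 76.09 = 739.51
GRR = 739.51 / 1000 = 0.73951

0.74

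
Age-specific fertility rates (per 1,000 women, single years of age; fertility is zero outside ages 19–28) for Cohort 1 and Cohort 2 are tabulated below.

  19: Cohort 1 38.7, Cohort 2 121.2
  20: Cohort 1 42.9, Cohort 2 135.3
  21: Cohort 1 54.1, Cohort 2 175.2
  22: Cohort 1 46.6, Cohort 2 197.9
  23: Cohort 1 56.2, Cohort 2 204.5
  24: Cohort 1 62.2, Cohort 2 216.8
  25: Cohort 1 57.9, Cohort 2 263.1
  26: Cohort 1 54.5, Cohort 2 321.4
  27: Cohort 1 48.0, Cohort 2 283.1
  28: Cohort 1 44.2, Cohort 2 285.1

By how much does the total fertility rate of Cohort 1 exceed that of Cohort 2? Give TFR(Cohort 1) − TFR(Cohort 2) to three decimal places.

Cohort 1:
  Sum of ASFRs = 38.7 + 42.9 + 54.1 + 46.6 + 56.2 + 62.2 + 57.9 + 54.5 + 48.0 + 44.2 = 505.3
  TFR = 505.3 / 1000 = 0.5053
Cohort 2:
  Sum of ASFRs = 121.2 + 135.3 + 175.2 + 197.9 + 204.5 + 216.8 + 263.1 + 321.4 + 283.1 + 285.1 = 2203.6
  TFR = 2203.6 / 1000 = 2.2036
Difference = 0.5053 − 2.2036 = -1.6983

-1.698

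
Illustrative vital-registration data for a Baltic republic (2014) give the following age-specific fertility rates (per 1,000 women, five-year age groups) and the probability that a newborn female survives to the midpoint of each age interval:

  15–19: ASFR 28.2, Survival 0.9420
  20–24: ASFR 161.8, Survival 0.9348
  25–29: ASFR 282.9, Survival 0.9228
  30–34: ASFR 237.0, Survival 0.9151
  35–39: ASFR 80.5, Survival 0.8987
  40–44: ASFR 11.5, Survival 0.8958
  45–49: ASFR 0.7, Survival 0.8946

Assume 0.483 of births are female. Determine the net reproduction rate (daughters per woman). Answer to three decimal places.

1.785

Proportion female at birth = 0.483.
Survival-weighted fertility by age (5·fₓ·Sₓ):
  15–19: 5 × 28.2/1000 × 0.9420 = 0.13282
  20–24: 5 × 161.8/1000 × 0.9348 = 0.75625
  25–29: 5 × 282.9/1000 × 0.9228 = 1.30530
  30–34: 5 × 237.0/1000 × 0.9151 = 1.08439
  35–39: 5 × 80.5/1000 × 0.8987 = 0.36173
  40–44: 5 × 11.5/1000 × 0.8958 = 0.05151
  45–49: 5 × 0.7/1000 × 0.8946 = 0.00313
Sum = 3.69513
NRR = 0.483 × 3.69513 = 1.78475
An NRR exceeding 1 indicates intrinsic growth under these rates.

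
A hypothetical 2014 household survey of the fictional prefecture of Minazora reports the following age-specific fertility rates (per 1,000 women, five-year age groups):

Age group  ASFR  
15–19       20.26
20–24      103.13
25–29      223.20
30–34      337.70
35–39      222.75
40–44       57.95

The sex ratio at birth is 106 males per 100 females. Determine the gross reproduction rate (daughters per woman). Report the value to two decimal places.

2.34

Proportion female at birth = 100 / (100 + 106) = 0.48544.
Sum of ASFRs = 20.26 + 103.13 + 223.20 + 337.70 + 222.75 + 57.95 = 964.99
TFR = 5 × 964.99 / 1000 = 4.82495
GRR = 0.48544 × 4.82495 = 2.34222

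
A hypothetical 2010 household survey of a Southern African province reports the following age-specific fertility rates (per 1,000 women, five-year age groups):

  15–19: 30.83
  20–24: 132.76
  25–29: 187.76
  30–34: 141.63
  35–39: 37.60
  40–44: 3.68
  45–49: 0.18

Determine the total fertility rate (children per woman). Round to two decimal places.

Sum of ASFRs = 30.83 + 132.76 + 187.76 + 141.63 + 37.60 + 3.68 + 0.18 = 534.44
TFR = 5 × 534.44 / 1000 = 2.6722

2.67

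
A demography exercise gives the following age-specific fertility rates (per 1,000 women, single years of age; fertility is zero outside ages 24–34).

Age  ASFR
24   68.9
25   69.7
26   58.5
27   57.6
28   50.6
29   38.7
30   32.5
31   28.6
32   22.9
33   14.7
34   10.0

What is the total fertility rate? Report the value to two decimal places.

0.45

Sum of ASFRs = 68.9 + 69.7 + 58.5 + 57.6 + 50.6 + 38.7 + 32.5 + 28.6 + 22.9 + 14.7 + 10.0 = 452.7
TFR = 452.7 / 1000 = 0.4527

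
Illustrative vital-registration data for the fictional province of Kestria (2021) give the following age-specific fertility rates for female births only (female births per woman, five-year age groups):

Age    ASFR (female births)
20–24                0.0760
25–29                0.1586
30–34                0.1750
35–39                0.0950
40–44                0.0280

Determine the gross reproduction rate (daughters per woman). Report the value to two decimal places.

2.66

Sum of female ASFRs = 0.0760 + 0.1586 + 0.1750 + 0.0950 + 0.0280 = 0.5326
GRR = 5 × 0.5326 = 2.663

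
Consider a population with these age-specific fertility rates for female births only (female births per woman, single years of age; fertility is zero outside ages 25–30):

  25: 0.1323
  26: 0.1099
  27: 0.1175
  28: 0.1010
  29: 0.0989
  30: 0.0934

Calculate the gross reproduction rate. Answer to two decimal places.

Sum of female ASFRs = 0.1323 + 0.1099 + 0.1175 + 0.1010 + 0.0989 + 0.0934 = 0.6530
GRR = 0.653

0.65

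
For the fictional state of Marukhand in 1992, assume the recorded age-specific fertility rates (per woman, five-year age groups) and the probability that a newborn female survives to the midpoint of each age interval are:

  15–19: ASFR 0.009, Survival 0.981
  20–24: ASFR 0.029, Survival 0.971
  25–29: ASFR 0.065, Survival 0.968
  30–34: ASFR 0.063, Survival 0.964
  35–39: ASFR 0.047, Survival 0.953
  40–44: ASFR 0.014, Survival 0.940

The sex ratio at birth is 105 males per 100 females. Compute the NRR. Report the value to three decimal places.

0.533

Proportion female at birth = 100 / (100 + 105) = 0.48780.
Survival-weighted fertility by age (5·fₓ·Sₓ):
  15–19: 5 × 0.009 × 0.981 = 0.04415
  20–24: 5 × 0.029 × 0.971 = 0.14080
  25–29: 5 × 0.065 × 0.968 = 0.31460
  30–34: 5 × 0.063 × 0.964 = 0.30366
  35–39: 5 × 0.047 × 0.953 = 0.22396
  40–44: 5 × 0.014 × 0.940 = 0.06580
Sum = 1.09297
NRR = 0.48780 × 1.09297 = 0.53315
An NRR under 1 implies long-run decline under these rates.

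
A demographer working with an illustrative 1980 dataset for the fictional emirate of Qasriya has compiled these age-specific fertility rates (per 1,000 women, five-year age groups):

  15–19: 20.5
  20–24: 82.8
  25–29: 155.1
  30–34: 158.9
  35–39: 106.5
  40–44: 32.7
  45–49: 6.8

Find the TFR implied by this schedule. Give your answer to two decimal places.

Sum of ASFRs = 20.5 + 82.8 + 155.1 + 158.9 + 106.5 + 32.7 + 6.8 = 563.3
TFR = 5 × 563.3 / 1000 = 2.8165

2.82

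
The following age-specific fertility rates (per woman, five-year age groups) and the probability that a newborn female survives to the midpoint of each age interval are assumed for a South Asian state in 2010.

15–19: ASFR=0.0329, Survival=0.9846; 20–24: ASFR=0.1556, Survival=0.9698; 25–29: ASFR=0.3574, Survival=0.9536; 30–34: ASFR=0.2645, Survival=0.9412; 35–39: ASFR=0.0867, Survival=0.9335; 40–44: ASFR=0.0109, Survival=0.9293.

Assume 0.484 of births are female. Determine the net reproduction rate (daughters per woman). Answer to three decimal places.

2.091

Proportion female at birth = 0.484.
Survival-weighted fertility by age (5·fₓ·Sₓ):
  15–19: 5 × 0.0329 × 0.9846 = 0.16197
  20–24: 5 × 0.1556 × 0.9698 = 0.75450
  25–29: 5 × 0.3574 × 0.9536 = 1.70408
  30–34: 5 × 0.2645 × 0.9412 = 1.24474
  35–39: 5 × 0.0867 × 0.9335 = 0.40467
  40–44: 5 × 0.0109 × 0.9293 = 0.05065
Sum = 4.32061
NRR = 0.484 × 4.32061 = 2.09118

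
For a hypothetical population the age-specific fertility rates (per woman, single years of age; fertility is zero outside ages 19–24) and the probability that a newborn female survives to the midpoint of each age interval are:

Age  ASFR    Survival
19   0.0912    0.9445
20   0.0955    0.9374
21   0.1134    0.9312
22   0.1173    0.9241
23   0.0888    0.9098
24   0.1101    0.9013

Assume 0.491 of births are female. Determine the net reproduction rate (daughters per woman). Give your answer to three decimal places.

Proportion female at birth = 0.491.
Per-age-group product (1 × ASFR × survival probability):
  19: 1 × 0.0912 × 0.9445 = 0.08614
  20: 1 × 0.0955 × 0.9374 = 0.08952
  21: 1 × 0.1134 × 0.9312 = 0.10560
  22: 1 × 0.1173 × 0.9241 = 0.10840
  23: 1 × 0.0888 × 0.9098 = 0.08079
  24: 1 × 0.1101 × 0.9013 = 0.09923
Sum = 0.56968
NRR = 0.491 × 0.56968 = 0.27971
NRR < 1, so the cohort does not fully replace itself.

0.280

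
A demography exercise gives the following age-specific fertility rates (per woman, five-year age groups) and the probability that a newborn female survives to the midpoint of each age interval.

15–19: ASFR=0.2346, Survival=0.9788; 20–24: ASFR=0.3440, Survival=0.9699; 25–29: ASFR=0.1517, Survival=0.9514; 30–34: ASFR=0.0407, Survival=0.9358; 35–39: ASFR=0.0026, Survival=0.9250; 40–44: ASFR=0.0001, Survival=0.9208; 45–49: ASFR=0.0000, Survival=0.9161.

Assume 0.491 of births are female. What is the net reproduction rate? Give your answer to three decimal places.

Proportion female at birth = 0.491.
Each age group contributes 5 × ASFR × survival:
  15–19: 5 × 0.2346 × 0.9788 = 1.14813
  20–24: 5 × 0.3440 × 0.9699 = 1.66823
  25–29: 5 × 0.1517 × 0.9514 = 0.72164
  30–34: 5 × 0.0407 × 0.9358 = 0.19044
  35–39: 5 × 0.0026 × 0.9250 = 0.01203
  40–44: 5 × 0.0001 × 0.9208 = 0.00046
  45–49: 5 × 0.0000 × 0.9161 = 0.00000
Sum = 3.74093
NRR = 0.491 × 3.74093 = 1.83680

1.837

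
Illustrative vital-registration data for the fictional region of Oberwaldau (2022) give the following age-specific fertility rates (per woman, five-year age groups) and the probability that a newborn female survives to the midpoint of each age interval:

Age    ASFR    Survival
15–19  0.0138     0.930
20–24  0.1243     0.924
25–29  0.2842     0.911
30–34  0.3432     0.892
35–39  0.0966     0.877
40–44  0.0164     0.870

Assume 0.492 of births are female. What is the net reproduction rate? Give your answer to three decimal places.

Proportion female at birth = 0.492.
Weighting each age-specific rate by interval width and survival:
  15–19: 5 × 0.0138 × 0.930 = 0.06417
  20–24: 5 × 0.1243 × 0.924 = 0.57427
  25–29: 5 × 0.2842 × 0.911 = 1.29453
  30–34: 5 × 0.3432 × 0.892 = 1.53067
  35–39: 5 × 0.0966 × 0.877 = 0.42359
  40–44: 5 × 0.0164 × 0.870 = 0.07134
Sum = 3.95857
NRR = 0.492 × 3.95857 = 1.94762
An NRR exceeding 1 indicates intrinsic growth under these rates.

1.948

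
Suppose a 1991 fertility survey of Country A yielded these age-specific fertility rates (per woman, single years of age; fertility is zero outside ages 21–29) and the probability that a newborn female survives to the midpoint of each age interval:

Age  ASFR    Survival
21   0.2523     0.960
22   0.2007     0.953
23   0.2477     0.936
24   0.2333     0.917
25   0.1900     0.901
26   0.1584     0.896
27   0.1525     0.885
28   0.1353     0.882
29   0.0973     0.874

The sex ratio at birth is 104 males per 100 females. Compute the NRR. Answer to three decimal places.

Proportion female at birth = 100 / (100 + 104) = 0.49020.
Weighting each age-specific rate by interval width and survival:
  21: 1 × 0.2523 × 0.960 = 0.24221
  22: 1 × 0.2007 × 0.953 = 0.19127
  23: 1 × 0.2477 × 0.936 = 0.23185
  24: 1 × 0.2333 × 0.917 = 0.21394
  25: 1 × 0.1900 × 0.901 = 0.17119
  26: 1 × 0.1584 × 0.896 = 0.14193
  27: 1 × 0.1525 × 0.885 = 0.13496
  28: 1 × 0.1353 × 0.882 = 0.11933
  29: 1 × 0.0973 × 0.874 = 0.08504
Sum = 1.53172
NRR = 0.49020 × 1.53172 = 0.75085
With NRR below 1 the population is below replacement fertility.

0.751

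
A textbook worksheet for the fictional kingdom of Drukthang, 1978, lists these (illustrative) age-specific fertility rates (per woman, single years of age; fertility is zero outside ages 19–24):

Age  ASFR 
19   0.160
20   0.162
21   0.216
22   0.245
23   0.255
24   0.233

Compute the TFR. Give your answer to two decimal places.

1.27

Sum of ASFRs = 0.160 + 0.162 + 0.216 + 0.245 + 0.255 + 0.233 = 1.271
TFR = 1.271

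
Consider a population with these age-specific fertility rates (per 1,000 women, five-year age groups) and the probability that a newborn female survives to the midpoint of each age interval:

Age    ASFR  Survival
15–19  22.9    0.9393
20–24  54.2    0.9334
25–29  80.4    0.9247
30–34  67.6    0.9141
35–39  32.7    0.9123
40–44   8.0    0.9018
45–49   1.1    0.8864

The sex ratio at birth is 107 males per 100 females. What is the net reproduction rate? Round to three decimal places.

0.595

Proportion female at birth = 100 / (100 + 107) = 0.48309.
Weighting each age-specific rate by interval width and survival:
  15–19: 5 × 22.9/1000 × 0.9393 = 0.10755
  20–24: 5 × 54.2/1000 × 0.9334 = 0.25295
  25–29: 5 × 80.4/1000 × 0.9247 = 0.37173
  30–34: 5 × 67.6/1000 × 0.9141 = 0.30897
  35–39: 5 × 32.7/1000 × 0.9123 = 0.14916
  40–44: 5 × 8.0/1000 × 0.9018 = 0.03607
  45–49: 5 × 1.1/1000 × 0.8864 = 0.00488
Sum = 1.23131
NRR = 0.48309 × 1.23131 = 0.59483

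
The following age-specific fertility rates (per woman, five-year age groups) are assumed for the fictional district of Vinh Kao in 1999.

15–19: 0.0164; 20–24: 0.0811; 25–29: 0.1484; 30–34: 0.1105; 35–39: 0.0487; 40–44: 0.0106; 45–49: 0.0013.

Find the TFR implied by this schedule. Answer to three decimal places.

2.085

Sum of ASFRs = 0.0164 + 0.0811 + 0.1484 + 0.1105 + 0.0487 + 0.0106 + 0.0013 = 0.4170
TFR = 5 × 0.4170 = 2.085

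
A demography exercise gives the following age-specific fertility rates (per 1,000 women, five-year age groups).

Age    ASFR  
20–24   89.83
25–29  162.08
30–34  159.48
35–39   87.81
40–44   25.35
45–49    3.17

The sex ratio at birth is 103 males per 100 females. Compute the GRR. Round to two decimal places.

1.30

Proportion female at birth = 100 / (100 + 103) = 0.49261.
Sum of ASFRs = 89.83 + 162.08 + 159.48 + 87.81 + 25.35 + 3.17 = 527.72
TFR = 5 × 527.72 / 1000 = 2.6386
GRR = 0.49261 × 2.6386 = 1.29980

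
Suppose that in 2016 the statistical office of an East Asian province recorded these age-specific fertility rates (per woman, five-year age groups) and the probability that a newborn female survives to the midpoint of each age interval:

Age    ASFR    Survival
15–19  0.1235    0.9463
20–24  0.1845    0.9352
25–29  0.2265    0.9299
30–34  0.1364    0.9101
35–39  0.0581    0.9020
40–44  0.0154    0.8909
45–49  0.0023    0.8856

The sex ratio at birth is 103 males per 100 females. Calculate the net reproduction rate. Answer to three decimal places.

1.705

Proportion female at birth = 100 / (100 + 103) = 0.49261.
Per-age-group product (5 × ASFR × survival probability):
  15–19: 5 × 0.1235 × 0.9463 = 0.58434
  20–24: 5 × 0.1845 × 0.9352 = 0.86272
  25–29: 5 × 0.2265 × 0.9299 = 1.05311
  30–34: 5 × 0.1364 × 0.9101 = 0.62069
  35–39: 5 × 0.0581 × 0.9020 = 0.26203
  40–44: 5 × 0.0154 × 0.8909 = 0.06860
  45–49: 5 × 0.0023 × 0.8856 = 0.01018
Sum = 3.46167
NRR = 0.49261 × 3.46167 = 1.70525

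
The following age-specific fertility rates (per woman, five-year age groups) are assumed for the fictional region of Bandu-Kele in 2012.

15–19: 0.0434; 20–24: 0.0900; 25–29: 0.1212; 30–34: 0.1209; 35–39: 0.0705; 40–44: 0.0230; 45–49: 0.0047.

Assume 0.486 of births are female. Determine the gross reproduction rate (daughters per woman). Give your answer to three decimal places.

Proportion female at birth = 0.486.
Sum of ASFRs = 0.0434 + 0.0900 + 0.1212 + 0.1209 + 0.0705 + 0.0230 + 0.0047 = 0.4737
TFR = 5 × 0.4737 = 2.3685
GRR = 0.486 × 2.3685 = 1.15109

1.151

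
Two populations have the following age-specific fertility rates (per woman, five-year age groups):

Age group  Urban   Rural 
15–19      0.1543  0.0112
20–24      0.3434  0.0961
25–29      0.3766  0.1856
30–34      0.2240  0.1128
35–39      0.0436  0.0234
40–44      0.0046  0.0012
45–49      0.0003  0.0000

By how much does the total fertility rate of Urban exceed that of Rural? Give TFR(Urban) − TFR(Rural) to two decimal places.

Urban:
  Sum of ASFRs = 0.1543 + 0.3434 + 0.3766 + 0.2240 + 0.0436 + 0.0046 + 0.0003 = 1.1468
  TFR = 5 × 1.1468 = 5.734
Rural:
  Sum of ASFRs = 0.0112 + 0.0961 + 0.1856 + 0.1128 + 0.0234 + 0.0012 + 0.0000 = 0.4303
  TFR = 5 × 0.4303 = 2.1515
Difference = 5.734 − 2.1515 = 3.5825

3.58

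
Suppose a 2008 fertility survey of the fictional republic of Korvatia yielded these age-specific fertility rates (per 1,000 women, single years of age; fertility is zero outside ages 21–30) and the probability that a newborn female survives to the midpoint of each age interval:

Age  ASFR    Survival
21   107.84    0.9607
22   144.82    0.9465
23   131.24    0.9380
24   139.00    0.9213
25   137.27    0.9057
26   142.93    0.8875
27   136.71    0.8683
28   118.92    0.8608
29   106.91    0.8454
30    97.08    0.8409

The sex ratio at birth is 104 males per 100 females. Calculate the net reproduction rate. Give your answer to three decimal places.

0.557

Proportion female at birth = 100 / (100 + 104) = 0.49020.
Per-age-group product (1 × ASFR × survival probability):
  21: 1 × 107.84/1000 × 0.9607 = 0.10360
  22: 1 × 144.82/1000 × 0.9465 = 0.13707
  23: 1 × 131.24/1000 × 0.9380 = 0.12310
  24: 1 × 139.00/1000 × 0.9213 = 0.12806
  25: 1 × 137.27/1000 × 0.9057 = 0.12433
  26: 1 × 142.93/1000 × 0.8875 = 0.12685
  27: 1 × 136.71/1000 × 0.8683 = 0.11871
  28: 1 × 118.92/1000 × 0.8608 = 0.10237
  29: 1 × 106.91/1000 × 0.8454 = 0.09038
  30: 1 × 97.08/1000 × 0.8409 = 0.08163
Sum = 1.13610
NRR = 0.49020 × 1.13610 = 0.55692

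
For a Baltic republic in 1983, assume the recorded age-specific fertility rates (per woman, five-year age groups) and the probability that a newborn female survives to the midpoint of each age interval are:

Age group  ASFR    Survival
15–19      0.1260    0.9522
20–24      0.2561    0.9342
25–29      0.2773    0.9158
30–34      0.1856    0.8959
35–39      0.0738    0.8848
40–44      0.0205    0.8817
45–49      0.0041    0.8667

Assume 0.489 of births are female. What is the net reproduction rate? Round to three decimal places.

2.118

Proportion female at birth = 0.489.
Per-age-group product (5 × ASFR × survival probability):
  15–19: 5 × 0.1260 × 0.9522 = 0.59989
  20–24: 5 × 0.2561 × 0.9342 = 1.19624
  25–29: 5 × 0.2773 × 0.9158 = 1.26976
  30–34: 5 × 0.1856 × 0.8959 = 0.83140
  35–39: 5 × 0.0738 × 0.8848 = 0.32649
  40–44: 5 × 0.0205 × 0.8817 = 0.09037
  45–49: 5 × 0.0041 × 0.8667 = 0.01777
Sum = 4.33192
NRR = 0.489 × 4.33192 = 2.11831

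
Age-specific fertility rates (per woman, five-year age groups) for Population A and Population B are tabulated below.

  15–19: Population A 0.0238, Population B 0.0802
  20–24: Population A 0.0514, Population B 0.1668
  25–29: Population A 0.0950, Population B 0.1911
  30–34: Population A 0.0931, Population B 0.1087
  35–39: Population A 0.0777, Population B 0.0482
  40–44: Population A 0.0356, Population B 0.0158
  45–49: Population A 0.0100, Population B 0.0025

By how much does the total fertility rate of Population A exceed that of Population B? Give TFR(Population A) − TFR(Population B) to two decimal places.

Population A:
  Sum of ASFRs = 0.0238 + 0.0514 + 0.0950 + 0.0931 + 0.0777 + 0.0356 + 0.0100 = 0.3866
  TFR = 5 × 0.3866 = 1.933
Population B:
  Sum of ASFRs = 0.0802 + 0.1668 + 0.1911 + 0.1087 + 0.0482 + 0.0158 + 0.0025 = 0.6133
  TFR = 5 × 0.6133 = 3.0665
Difference = 1.933 − 3.0665 = -1.1335

-1.13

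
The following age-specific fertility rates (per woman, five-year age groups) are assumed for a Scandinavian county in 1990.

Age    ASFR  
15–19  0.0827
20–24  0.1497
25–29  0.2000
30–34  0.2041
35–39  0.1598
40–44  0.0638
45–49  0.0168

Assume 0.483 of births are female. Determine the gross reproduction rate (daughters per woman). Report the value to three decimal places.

2.118

Proportion female at birth = 0.483.
Sum of ASFRs = 0.0827 + 0.1497 + 0.2000 + 0.2041 + 0.1598 + 0.0638 + 0.0168 = 0.8769
TFR = 5 × 0.8769 = 4.3845
GRR = 0.483 × 4.3845 = 2.11771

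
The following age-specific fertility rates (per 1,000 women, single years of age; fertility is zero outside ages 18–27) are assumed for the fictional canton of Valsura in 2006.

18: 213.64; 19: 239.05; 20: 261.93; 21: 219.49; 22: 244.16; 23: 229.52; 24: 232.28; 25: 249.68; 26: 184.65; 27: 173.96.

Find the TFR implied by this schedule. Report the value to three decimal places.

2.248

Sum of ASFRs = 213.64 + 239.05 + 261.93 + 219.49 + 244.16 + 229.52 + 232.28 + 249.68 + 184.65 + 173.96 = 2248.36
TFR = 2248.36 / 1000 = 2.24836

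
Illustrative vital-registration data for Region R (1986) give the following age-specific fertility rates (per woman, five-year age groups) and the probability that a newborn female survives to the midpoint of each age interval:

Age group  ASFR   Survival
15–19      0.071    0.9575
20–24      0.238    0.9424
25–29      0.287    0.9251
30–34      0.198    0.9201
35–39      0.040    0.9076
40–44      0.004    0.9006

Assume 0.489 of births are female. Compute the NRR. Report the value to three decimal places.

1.907

Proportion female at birth = 0.489.
Survival-weighted fertility by age (5·fₓ·Sₓ):
  15–19: 5 × 0.071 × 0.9575 = 0.33991
  20–24: 5 × 0.238 × 0.9424 = 1.12146
  25–29: 5 × 0.287 × 0.9251 = 1.32752
  30–34: 5 × 0.198 × 0.9201 = 0.91090
  35–39: 5 × 0.040 × 0.9076 = 0.18152
  40–44: 5 × 0.004 × 0.9006 = 0.01801
Sum = 3.89932
NRR = 0.489 × 3.89932 = 1.90677
NRR > 1, so each generation more than replaces itself.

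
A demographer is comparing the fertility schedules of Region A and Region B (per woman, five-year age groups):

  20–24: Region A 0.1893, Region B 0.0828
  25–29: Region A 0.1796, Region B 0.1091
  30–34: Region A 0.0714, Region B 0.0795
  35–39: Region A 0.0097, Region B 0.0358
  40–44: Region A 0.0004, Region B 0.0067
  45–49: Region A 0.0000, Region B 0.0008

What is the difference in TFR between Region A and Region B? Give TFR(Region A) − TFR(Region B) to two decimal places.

0.68

Region A:
  Sum of ASFRs = 0.1893 + 0.1796 + 0.0714 + 0.0097 + 0.0004 + 0.0000 = 0.4504
  TFR = 5 × 0.4504 = 2.252
Region B:
  Sum of ASFRs = 0.0828 + 0.1091 + 0.0795 + 0.0358 + 0.0067 + 0.0008 = 0.3147
  TFR = 5 × 0.3147 = 1.5735
Difference = 2.252 − 1.5735 = 0.6785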